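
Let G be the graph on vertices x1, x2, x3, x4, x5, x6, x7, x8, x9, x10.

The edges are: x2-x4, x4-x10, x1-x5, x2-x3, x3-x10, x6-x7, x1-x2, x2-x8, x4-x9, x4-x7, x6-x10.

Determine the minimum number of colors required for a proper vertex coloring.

x2 and x3 are adjacent, so at least 2 colors are needed.
A valid assignment using 2 colors: x1=2, x2=1, x3=2, x4=2, x5=1, x6=2, x7=1, x8=2, x9=1, x10=1. No two adjacent vertices share a color.

2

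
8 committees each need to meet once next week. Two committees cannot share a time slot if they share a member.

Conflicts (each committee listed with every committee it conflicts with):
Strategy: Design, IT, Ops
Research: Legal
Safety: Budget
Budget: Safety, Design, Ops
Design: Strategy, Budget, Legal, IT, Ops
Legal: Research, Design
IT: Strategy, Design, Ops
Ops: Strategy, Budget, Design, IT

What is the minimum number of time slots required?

Strategy, Design, IT, Ops are mutually in conflict, so at least 4 time slots are needed.
4 time slots suffice: time slot 1 → {Research, Safety, Design}; time slot 2 → {Legal, Ops}; time slot 3 → {Strategy, Budget}; time slot 4 → {IT}. Every pair that conflicts lands in different time slots.

4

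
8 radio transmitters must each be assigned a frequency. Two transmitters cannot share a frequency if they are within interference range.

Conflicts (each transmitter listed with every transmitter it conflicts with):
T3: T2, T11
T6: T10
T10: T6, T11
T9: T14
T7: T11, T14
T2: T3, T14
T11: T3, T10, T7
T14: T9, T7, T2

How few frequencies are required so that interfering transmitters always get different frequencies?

3

The cycle T3-T2-T14-T7-T11-T3 has odd length 5, so it cannot be 2-colored; at least 3 frequencies are needed.
3 frequencies suffice: T3=2, T6=1, T10=2, T9=2, T7=2, T2=3, T11=1, T14=1. Every pair that conflicts lands in different frequencies.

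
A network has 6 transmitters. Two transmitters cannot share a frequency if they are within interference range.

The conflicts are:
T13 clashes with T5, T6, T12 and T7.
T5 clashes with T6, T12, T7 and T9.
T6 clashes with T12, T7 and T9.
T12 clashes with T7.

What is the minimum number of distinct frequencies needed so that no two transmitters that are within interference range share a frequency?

5

T13, T5, T6, T12, T7 are mutually in conflict, so at least 5 frequencies are needed.
5 frequencies suffice: T13=3, T5=2, T6=1, T12=4, T7=5, T9=3. Every pair that conflicts lands in different frequencies.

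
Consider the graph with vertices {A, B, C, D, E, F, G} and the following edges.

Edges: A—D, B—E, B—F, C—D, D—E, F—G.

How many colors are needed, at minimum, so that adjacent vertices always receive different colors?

F and G are adjacent, so at least 2 colors are needed.
2 colors suffice: color 1 → {B, D, G}; color 2 → {A, C, E, F}. No two adjacent vertices share a color.

2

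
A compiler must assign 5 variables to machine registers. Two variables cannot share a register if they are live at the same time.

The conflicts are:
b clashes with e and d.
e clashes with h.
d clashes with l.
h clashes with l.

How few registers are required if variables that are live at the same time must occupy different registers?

The cycle d-b-e-h-l-d has odd length 5, so it cannot be 2-colored; at least 3 registers are needed.
3 registers suffice: register 1 → {e, l}; register 2 → {b, h}; register 3 → {d}. Each listed conflict is separated.

3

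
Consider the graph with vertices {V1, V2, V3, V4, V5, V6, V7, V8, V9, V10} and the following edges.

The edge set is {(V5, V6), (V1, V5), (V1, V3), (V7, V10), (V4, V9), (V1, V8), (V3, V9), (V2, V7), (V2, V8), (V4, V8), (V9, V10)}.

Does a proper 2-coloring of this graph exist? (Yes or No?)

No

The cycle V1-V3-V9-V4-V8-V1 has odd length 5, so it cannot be 2-colored; at least 3 colors are needed.
So 2 colors are not enough.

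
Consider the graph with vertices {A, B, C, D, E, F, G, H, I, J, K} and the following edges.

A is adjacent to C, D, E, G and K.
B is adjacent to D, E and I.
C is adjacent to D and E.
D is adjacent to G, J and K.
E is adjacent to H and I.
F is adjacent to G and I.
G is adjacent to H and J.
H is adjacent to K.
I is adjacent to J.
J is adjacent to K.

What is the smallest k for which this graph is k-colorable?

3

A, C, D form a triangle, so at least 3 colors are needed.
One proper 3-coloring: A=2, B=2, C=3, D=1, E=1, F=1, G=3, H=2, I=3, J=2, K=3. Every edge joins two different colors.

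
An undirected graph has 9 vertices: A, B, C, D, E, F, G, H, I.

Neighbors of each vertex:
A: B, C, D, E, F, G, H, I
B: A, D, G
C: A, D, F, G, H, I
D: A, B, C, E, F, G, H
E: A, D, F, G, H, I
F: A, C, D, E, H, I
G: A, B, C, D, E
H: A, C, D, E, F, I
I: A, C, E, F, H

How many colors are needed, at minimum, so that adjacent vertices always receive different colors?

A, E, F, H, I are mutually adjacent (a clique of size 5), so at least 5 colors are needed.
5 colors suffice: color 1 → {A}; color 2 → {D, I}; color 3 → {G, H}; color 4 → {B, C, E}; color 5 → {F}. Each edge has distinct colors on its endpoints.

5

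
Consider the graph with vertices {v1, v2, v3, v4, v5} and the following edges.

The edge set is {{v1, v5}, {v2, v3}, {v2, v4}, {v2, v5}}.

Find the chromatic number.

v2 and v3 are adjacent, so at least 2 colors are needed.
One proper 2-coloring: v1=1, v2=1, v3=2, v4=2, v5=2. Every edge joins two different colors.

2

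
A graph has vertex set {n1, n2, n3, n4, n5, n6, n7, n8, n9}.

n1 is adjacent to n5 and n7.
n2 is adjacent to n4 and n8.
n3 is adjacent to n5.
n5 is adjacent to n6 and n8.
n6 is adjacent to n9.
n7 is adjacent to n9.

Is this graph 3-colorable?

The chromatic number is 3. The cycle n7-n1-n5-n6-n9-n7 has odd length 5, so it cannot be 2-colored; at least 3 colors are needed.
3 colors suffice: color 1 → {n2, n5, n9}; color 2 → {n3, n4, n6, n7, n8}; color 3 → {n1}.
That is already a proper 3-coloring.

Yes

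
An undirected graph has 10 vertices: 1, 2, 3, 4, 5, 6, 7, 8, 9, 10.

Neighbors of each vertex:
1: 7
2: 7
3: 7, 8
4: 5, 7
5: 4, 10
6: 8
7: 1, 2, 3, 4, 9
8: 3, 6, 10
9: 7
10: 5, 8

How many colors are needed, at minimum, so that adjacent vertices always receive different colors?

2

2 and 7 are adjacent, so at least 2 colors are needed.
A valid assignment using 2 colors: 1=b, 2=b, 3=b, 4=b, 5=a, 6=b, 7=a, 8=a, 9=b, 10=b. No two adjacent vertices share a color.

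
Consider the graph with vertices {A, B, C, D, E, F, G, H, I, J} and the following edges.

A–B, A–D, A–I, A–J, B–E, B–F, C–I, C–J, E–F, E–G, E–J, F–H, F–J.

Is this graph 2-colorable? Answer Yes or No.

No

B, E, F are pairwise adjacent, so at least 3 colors are needed.
So 2 colors are not enough.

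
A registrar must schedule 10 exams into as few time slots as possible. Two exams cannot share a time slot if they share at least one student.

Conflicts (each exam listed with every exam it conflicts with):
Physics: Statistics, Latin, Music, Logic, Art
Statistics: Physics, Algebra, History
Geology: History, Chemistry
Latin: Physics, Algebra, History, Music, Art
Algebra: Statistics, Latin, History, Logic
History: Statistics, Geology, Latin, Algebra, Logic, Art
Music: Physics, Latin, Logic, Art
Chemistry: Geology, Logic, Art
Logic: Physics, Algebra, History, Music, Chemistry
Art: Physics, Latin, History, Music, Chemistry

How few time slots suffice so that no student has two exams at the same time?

4

Physics, Latin, Music, Art pairwise conflict, so at least 4 time slots are needed.
4 time slots suffice: time slot 1 → {Physics, History, Chemistry}; time slot 2 → {Statistics, Geology, Latin, Logic}; time slot 3 → {Algebra, Art}; time slot 4 → {Music}. No two conflicting exams share a time slot.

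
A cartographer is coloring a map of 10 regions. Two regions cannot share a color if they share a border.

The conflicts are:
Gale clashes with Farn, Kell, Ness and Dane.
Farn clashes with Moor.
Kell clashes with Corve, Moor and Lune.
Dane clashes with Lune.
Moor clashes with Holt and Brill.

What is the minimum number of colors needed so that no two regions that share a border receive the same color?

2

Gale and Dane conflict, so at least 2 colors are needed.
2 colors suffice: color 1 → {Gale, Corve, Moor, Lune}; color 2 → {Farn, Kell, Ness, Dane, Holt, Brill}. Each listed conflict is separated.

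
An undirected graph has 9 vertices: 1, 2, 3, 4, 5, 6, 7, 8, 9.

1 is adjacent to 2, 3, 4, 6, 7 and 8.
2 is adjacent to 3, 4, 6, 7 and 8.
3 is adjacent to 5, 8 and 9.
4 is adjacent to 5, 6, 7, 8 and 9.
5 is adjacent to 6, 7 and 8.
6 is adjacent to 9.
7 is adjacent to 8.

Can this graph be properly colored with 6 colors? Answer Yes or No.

The chromatic number is 5. 1, 2, 4, 7, 8 are mutually adjacent (a clique of size 5), so at least 5 colors are needed.
5 colors suffice: 1=green, 2=blue, 3=red, 4=red, 5=blue, 6=yellow, 7=purple, 8=yellow, 9=blue.
Since 6 ≥ 5, a proper 6-coloring certainly exists.

Yes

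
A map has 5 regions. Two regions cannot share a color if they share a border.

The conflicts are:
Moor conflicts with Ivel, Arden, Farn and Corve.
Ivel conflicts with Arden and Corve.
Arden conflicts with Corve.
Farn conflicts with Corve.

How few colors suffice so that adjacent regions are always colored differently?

Moor, Ivel, Arden, Corve pairwise conflict, so at least 4 colors are needed.
4 colors suffice: color 1 → {Moor}; color 2 → {Corve}; color 3 → {Ivel, Farn}; color 4 → {Arden}. No two conflicting regions share a color.

4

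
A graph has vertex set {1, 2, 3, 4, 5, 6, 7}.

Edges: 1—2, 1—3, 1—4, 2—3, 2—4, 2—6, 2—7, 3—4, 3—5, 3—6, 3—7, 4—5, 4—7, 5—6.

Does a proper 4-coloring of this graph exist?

Yes

The chromatic number is 4. 2, 3, 4, 7 are pairwise adjacent (a clique of size 4), so at least 4 colors are needed.
4 colors suffice: color a → {3}; color b → {4, 6}; color c → {2, 5}; color d → {1, 7}.
That is already a proper 4-coloring.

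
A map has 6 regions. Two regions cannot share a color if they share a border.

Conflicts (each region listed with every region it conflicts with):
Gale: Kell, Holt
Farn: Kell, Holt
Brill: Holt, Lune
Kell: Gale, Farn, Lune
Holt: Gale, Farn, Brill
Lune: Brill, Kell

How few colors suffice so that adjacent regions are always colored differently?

The cycle Gale-Kell-Lune-Brill-Holt-Gale has odd length 5, so it cannot be 2-colored; at least 3 colors are needed.
A valid assignment using 3 colors: Gale=2, Farn=2, Brill=3, Kell=1, Holt=1, Lune=2. Every pair that conflicts lands in different colors.

3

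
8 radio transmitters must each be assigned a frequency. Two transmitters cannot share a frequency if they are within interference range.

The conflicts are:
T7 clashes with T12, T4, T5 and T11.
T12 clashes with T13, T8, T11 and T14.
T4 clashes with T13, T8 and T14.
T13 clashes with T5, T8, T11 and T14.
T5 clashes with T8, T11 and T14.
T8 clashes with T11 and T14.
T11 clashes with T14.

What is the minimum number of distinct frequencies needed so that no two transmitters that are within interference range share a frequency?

5

T13, T5, T8, T11, T14 are mutually in conflict, so at least 5 frequencies are needed.
A valid assignment using 5 frequencies: T7=1, T12=5, T4=2, T13=3, T5=5, T8=4, T11=2, T14=1. Each listed conflict is separated.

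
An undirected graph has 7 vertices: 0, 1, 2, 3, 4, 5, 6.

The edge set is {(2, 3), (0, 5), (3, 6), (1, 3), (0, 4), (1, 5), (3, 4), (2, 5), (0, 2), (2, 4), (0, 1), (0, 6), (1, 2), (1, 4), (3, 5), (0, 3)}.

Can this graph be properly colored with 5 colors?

Yes

The chromatic number is 5. 0, 1, 2, 3, 5 are mutually adjacent (a clique of size 5), so at least 5 colors are needed.
5 colors suffice: color red → {3}; color blue → {0}; color green → {2, 6}; color yellow → {1}; color purple → {4, 5}.
That is already a proper 5-coloring.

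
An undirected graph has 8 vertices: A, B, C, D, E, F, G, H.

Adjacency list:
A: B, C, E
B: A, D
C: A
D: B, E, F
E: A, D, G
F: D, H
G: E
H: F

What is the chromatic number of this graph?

D and F are adjacent, so at least 2 colors are needed.
2 colors suffice: A=1, B=2, C=2, D=1, E=2, F=2, G=1, H=1. No two adjacent vertices share a color.

2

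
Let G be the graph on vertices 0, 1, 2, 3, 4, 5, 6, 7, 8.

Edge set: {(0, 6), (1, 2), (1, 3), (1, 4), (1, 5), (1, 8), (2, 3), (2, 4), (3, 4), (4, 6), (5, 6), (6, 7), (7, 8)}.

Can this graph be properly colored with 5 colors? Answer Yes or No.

Yes

The chromatic number is 4. 1, 2, 3, 4 are mutually adjacent (a clique of size 4), so at least 4 colors are needed.
4 colors suffice: color a → {1, 6}; color b → {0, 4, 5, 7}; color c → {3, 8}; color d → {2}.
Since 5 ≥ 4, a proper 5-coloring certainly exists.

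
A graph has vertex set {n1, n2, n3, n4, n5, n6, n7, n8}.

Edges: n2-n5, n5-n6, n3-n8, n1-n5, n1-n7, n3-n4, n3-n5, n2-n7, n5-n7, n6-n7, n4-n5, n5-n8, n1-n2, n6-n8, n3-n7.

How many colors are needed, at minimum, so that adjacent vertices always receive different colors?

4

n1, n2, n5, n7 are pairwise adjacent (a clique of size 4), so at least 4 colors are needed.
4 colors suffice: color 1 → {n5}; color 2 → {n4, n7, n8}; color 3 → {n1, n3, n6}; color 4 → {n2}. Each edge has distinct colors on its endpoints.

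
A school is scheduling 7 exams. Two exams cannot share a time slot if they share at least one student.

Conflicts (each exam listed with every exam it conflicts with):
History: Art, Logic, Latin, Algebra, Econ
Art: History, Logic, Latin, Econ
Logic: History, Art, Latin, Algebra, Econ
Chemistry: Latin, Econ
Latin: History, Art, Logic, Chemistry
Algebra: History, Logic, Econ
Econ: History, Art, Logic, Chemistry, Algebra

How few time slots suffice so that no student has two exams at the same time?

History, Art, Logic, Econ all conflict with each other, so at least 4 time slots are needed.
4 time slots suffice: History=3, Art=4, Logic=1, Chemistry=1, Latin=2, Algebra=4, Econ=2. No two conflicting exams share a time slot.

4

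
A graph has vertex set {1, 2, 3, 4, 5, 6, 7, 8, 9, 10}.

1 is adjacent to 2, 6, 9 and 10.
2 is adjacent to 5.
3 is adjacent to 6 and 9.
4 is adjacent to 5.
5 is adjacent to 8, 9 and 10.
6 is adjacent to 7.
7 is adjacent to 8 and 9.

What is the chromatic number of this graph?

2

6 and 7 are adjacent, so at least 2 colors are needed.
A valid assignment using 2 colors: 1=a, 2=b, 3=a, 4=b, 5=a, 6=b, 7=a, 8=b, 9=b, 10=b. No two adjacent vertices share a color.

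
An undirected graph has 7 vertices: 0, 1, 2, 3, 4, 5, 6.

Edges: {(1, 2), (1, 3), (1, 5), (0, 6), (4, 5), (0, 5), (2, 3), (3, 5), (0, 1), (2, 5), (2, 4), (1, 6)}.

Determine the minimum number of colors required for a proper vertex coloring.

4

1, 2, 3, 5 form a clique, so at least 4 colors are needed.
4 colors suffice: color red → {5, 6}; color blue → {1, 4}; color green → {0, 2}; color yellow → {3}. No two adjacent vertices share a color.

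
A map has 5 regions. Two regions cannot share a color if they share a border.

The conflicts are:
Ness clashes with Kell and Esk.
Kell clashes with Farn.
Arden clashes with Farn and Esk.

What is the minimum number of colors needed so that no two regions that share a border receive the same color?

3

The cycle Farn-Kell-Ness-Esk-Arden-Farn has odd length 5, so it cannot be 2-colored; at least 3 colors are needed.
A valid assignment using 3 colors: Ness=1, Kell=2, Arden=1, Farn=3, Esk=2. No two conflicting regions share a color.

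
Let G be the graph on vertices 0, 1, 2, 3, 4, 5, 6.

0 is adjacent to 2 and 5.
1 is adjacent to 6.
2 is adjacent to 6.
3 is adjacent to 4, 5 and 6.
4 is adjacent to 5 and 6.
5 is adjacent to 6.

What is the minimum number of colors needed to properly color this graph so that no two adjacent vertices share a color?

4

3, 4, 5, 6 are pairwise adjacent (a clique of size 4), so at least 4 colors are needed.
One proper 4-coloring: 0=a, 1=b, 2=b, 3=c, 4=d, 5=b, 6=a. Every edge joins two different colors.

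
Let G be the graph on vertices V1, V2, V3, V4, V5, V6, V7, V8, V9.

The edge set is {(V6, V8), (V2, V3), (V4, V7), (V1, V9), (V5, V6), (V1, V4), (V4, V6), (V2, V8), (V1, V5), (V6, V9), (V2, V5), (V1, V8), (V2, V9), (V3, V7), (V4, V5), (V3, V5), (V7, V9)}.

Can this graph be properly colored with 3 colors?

Yes

The chromatic number is 3. V4, V5, V6 form a triangle, so at least 3 colors are needed.
A valid assignment using 3 colors: V1=blue, V2=blue, V3=green, V4=green, V5=red, V6=blue, V7=blue, V8=red, V9=red.
That is already a proper 3-coloring.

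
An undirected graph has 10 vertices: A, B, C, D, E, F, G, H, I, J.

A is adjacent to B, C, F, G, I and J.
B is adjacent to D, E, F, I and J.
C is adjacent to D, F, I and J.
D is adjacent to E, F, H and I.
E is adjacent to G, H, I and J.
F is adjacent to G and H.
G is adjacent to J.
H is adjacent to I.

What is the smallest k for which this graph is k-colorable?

D, E, H, I are mutually adjacent (a clique of size 4), so at least 4 colors are needed.
A valid assignment using 4 colors: A=blue, B=green, C=green, D=yellow, E=blue, F=red, G=green, H=green, I=red, J=red. Every edge joins two different colors.

4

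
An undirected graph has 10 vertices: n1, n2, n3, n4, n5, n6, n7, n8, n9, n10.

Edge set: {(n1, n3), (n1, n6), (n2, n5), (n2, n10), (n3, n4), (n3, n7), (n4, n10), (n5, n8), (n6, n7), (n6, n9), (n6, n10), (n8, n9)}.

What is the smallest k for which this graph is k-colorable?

3

The cycle n1-n6-n10-n4-n3-n1 has odd length 5, so it cannot be 2-colored; at least 3 colors are needed.
3 colors suffice: color R → {n2, n3, n6, n8}; color B → {n1, n5, n7, n9, n10}; color G → {n4}. No two adjacent vertices share a color.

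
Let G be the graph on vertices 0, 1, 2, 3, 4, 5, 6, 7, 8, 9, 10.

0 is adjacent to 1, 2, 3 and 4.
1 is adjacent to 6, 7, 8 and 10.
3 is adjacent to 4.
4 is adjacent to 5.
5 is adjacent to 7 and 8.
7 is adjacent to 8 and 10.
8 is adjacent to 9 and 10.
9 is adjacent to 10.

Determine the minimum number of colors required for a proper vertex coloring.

1, 7, 8, 10 are mutually adjacent (a clique of size 4), so at least 4 colors are needed.
One proper 4-coloring: 0=blue, 1=red, 2=red, 3=red, 4=green, 5=red, 6=blue, 7=green, 8=blue, 9=red, 10=yellow. No two adjacent vertices share a color.

4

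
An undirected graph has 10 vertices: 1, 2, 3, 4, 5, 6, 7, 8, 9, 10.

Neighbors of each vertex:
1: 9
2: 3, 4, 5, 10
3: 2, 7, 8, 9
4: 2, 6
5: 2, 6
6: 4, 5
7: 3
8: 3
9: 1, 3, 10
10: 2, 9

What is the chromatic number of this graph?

2 and 4 are adjacent, so at least 2 colors are needed.
A valid assignment using 2 colors: 1=b, 2=a, 3=b, 4=b, 5=b, 6=a, 7=a, 8=a, 9=a, 10=b. Each edge has distinct colors on its endpoints.

2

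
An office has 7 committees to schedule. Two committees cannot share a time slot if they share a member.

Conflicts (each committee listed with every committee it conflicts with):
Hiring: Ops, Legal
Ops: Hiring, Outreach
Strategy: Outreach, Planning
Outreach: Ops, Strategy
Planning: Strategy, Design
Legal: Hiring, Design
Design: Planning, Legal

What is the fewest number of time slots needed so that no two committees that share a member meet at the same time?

The cycle Strategy-Planning-Design-Legal-Hiring-Ops-Outreach-Strategy has odd length 7, so it cannot be 2-colored; at least 3 time slots are needed.
3 time slots suffice: Hiring=2, Ops=1, Strategy=1, Outreach=2, Planning=3, Legal=1, Design=2. Every pair that conflicts lands in different time slots.

3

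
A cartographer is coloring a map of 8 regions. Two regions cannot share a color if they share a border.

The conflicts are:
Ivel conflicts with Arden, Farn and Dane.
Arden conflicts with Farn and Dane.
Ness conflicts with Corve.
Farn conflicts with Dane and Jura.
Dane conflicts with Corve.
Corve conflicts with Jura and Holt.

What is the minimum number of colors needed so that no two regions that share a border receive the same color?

4

Ivel, Arden, Farn, Dane are mutually in conflict, so at least 4 colors are needed.
4 colors suffice: color 1 → {Farn, Corve}; color 2 → {Ness, Dane, Jura, Holt}; color 3 → {Ivel}; color 4 → {Arden}. Every pair that conflicts lands in different colors.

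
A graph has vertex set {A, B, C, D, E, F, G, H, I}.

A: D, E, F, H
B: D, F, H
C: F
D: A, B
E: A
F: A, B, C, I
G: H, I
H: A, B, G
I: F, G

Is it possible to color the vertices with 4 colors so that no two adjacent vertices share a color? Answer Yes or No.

The chromatic number is 3. The cycle G-H-A-F-I-G has odd length 5, so it cannot be 2-colored; at least 3 colors are needed.
3 colors suffice: A=red, B=red, C=red, D=blue, E=blue, F=blue, G=green, H=blue, I=red.
Since 4 ≥ 3, a proper 4-coloring certainly exists.

Yes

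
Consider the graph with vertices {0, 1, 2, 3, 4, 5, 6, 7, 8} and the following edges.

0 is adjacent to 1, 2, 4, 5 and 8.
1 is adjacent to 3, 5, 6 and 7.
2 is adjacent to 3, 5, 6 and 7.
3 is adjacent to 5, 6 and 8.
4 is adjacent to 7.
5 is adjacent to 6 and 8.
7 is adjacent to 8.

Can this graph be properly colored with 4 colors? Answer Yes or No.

Yes

The chromatic number is 4. 2, 3, 5, 6 form a clique, so at least 4 colors are needed.
A valid assignment using 4 colors: 0=blue, 1=green, 2=green, 3=blue, 4=green, 5=red, 6=yellow, 7=red, 8=green.
That is already a proper 4-coloring.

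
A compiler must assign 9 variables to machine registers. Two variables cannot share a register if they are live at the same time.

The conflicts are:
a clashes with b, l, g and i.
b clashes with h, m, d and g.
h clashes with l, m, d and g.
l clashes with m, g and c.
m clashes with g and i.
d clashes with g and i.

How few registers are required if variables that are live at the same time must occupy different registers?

4

b, h, d, g are mutually in conflict, so at least 4 registers are needed.
4 registers suffice: a=3, b=2, h=3, l=2, m=4, d=4, g=1, c=1, i=1. Every pair that conflicts lands in different registers.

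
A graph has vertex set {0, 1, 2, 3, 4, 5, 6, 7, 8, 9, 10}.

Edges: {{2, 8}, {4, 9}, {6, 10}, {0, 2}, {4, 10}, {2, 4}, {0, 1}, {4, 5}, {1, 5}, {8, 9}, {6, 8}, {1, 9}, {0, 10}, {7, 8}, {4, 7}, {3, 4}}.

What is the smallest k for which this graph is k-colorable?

3

The cycle 5-1-0-10-4-5 has odd length 5, so it cannot be 2-colored; at least 3 colors are needed.
A valid assignment using 3 colors: 0=red, 1=blue, 2=blue, 3=blue, 4=red, 5=green, 6=green, 7=blue, 8=red, 9=green, 10=blue. No two adjacent vertices share a color.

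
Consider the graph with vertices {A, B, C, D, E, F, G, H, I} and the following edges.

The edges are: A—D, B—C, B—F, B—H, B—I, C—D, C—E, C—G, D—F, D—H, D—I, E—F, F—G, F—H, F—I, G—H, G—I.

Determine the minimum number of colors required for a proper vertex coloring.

B, F, H are mutually adjacent, so at least 3 colors are needed.
A valid assignment using 3 colors: A=red, B=blue, C=red, D=blue, E=blue, F=red, G=blue, H=green, I=green. No two adjacent vertices share a color.

3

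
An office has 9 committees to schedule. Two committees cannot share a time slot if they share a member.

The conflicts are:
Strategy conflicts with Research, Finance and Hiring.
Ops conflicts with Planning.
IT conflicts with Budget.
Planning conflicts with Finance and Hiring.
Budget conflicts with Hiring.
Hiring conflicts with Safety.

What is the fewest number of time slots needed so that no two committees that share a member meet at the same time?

2

Strategy and Research conflict, so at least 2 time slots are needed.
2 time slots suffice: Strategy=2, Ops=1, IT=1, Research=1, Planning=2, Budget=2, Finance=1, Hiring=1, Safety=2. No two conflicting committees share a time slot.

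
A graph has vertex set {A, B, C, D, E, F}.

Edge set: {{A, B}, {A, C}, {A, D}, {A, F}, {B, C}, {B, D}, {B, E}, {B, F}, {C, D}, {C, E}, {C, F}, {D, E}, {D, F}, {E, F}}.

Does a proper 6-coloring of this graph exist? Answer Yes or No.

The chromatic number is 5. A, B, C, D, F are mutually adjacent (a clique of size 5), so at least 5 colors are needed.
5 colors suffice: A=5, B=4, C=1, D=2, E=5, F=3.
Since 6 ≥ 5, a proper 6-coloring certainly exists.

Yes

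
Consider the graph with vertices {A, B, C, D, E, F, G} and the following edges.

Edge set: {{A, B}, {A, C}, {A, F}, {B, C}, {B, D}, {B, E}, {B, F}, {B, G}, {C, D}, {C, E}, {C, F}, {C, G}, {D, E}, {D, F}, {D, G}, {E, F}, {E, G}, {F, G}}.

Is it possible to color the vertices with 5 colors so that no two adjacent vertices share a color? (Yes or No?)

No

B, C, D, E, F, G are pairwise adjacent (a clique of size 6), so at least 6 colors are needed.
So 5 colors are not enough.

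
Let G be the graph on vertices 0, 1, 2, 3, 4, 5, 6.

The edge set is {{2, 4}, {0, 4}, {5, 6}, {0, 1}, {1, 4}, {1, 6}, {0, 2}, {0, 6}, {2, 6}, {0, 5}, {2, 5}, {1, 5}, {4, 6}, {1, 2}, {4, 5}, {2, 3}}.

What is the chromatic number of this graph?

0, 1, 2, 4, 5, 6 form a clique, so at least 6 colors are needed.
6 colors suffice: color a → {2}; color b → {3, 5}; color c → {6}; color d → {0}; color e → {1}; color f → {4}. No two adjacent vertices share a color.

6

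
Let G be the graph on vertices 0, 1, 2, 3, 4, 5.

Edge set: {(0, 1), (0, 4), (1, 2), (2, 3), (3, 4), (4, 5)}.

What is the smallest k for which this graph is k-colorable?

3

The cycle 4-3-2-1-0-4 has odd length 5, so it cannot be 2-colored; at least 3 colors are needed.
A valid assignment using 3 colors: 0=blue, 1=green, 2=red, 3=blue, 4=red, 5=blue. Every edge joins two different colors.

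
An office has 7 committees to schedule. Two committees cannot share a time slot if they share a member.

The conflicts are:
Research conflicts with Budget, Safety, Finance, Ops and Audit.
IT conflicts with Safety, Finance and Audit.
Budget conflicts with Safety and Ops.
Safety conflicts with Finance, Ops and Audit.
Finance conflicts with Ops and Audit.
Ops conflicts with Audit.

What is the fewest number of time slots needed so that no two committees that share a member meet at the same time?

5

Research, Safety, Finance, Ops, Audit all conflict with each other, so at least 5 time slots are needed.
A valid assignment using 5 time slots: Research=2, IT=2, Budget=3, Safety=1, Finance=3, Ops=4, Audit=5. Every pair that conflicts lands in different time slots.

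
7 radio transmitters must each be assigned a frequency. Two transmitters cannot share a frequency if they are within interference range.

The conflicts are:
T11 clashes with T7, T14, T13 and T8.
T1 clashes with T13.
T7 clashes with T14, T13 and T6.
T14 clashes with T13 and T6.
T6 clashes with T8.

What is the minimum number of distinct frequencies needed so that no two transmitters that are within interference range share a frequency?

4

T11, T7, T14, T13 are mutually in conflict, so at least 4 frequencies are needed.
4 frequencies suffice: T11=4, T1=1, T7=1, T14=3, T13=2, T6=2, T8=1. No two conflicting transmitters share a frequency.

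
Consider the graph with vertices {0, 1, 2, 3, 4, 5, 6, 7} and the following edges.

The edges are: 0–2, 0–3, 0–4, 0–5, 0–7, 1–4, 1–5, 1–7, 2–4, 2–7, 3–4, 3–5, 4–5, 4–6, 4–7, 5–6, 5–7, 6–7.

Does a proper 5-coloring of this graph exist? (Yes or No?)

The chromatic number is 4. 0, 2, 4, 7 form a clique, so at least 4 colors are needed.
A valid assignment using 4 colors: 0=d, 1=d, 2=c, 3=b, 4=a, 5=c, 6=d, 7=b.
Since 5 ≥ 4, a proper 5-coloring certainly exists.

Yes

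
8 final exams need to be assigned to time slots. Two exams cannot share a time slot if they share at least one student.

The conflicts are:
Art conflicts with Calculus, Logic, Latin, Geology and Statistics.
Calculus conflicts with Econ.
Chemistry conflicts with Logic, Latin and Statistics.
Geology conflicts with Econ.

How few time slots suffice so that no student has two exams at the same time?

Chemistry and Logic conflict, so at least 2 time slots are needed.
2 time slots suffice: time slot 1 → {Art, Chemistry, Econ}; time slot 2 → {Calculus, Logic, Latin, Geology, Statistics}. Every pair that conflicts lands in different time slots.

2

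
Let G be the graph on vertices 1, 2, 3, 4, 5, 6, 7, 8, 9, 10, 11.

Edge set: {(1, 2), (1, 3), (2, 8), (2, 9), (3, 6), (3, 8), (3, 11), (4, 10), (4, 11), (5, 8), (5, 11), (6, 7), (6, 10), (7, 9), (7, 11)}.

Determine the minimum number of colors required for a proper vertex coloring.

The cycle 6-7-11-4-10-6 has odd length 5, so it cannot be 2-colored; at least 3 colors are needed.
3 colors suffice: color a → {1, 6, 8, 9, 11}; color b → {2, 3, 4, 5, 7}; color c → {10}. Every edge joins two different colors.

3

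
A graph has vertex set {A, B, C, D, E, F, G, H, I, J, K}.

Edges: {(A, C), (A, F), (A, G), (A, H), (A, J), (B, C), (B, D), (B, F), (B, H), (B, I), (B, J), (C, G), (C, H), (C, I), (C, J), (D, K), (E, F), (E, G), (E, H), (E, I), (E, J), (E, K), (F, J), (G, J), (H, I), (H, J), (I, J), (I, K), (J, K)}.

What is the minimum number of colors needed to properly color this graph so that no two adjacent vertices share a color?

B, C, H, I, J are mutually adjacent (a clique of size 5), so at least 5 colors are needed.
5 colors suffice: color 1 → {D, J}; color 2 → {F, G, H, K}; color 3 → {C, E}; color 4 → {A, I}; color 5 → {B}. No two adjacent vertices share a color.

5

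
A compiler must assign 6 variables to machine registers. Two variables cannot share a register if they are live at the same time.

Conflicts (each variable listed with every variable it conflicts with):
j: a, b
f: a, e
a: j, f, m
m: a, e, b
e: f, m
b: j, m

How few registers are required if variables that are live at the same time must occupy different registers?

j and b conflict, so at least 2 registers are needed.
Using 2 registers: j=2, f=2, a=1, m=2, e=1, b=1. No two conflicting variables share a register.

2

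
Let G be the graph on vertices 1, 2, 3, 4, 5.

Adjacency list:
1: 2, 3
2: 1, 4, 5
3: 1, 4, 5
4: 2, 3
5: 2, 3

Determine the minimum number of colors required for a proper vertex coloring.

2

2 and 4 are adjacent, so at least 2 colors are needed.
2 colors suffice: color a → {2, 3}; color b → {1, 4, 5}. Every edge joins two different colors.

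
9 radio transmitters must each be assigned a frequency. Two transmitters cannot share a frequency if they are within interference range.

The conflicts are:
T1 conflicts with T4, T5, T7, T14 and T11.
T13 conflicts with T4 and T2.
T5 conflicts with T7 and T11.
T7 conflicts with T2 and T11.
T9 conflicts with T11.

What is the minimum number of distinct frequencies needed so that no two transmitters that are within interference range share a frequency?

T1, T5, T7, T11 are mutually in conflict, so at least 4 frequencies are needed.
4 frequencies suffice: T1=1, T13=2, T4=3, T5=4, T7=2, T14=2, T2=1, T9=1, T11=3. Every pair that conflicts lands in different frequencies.

4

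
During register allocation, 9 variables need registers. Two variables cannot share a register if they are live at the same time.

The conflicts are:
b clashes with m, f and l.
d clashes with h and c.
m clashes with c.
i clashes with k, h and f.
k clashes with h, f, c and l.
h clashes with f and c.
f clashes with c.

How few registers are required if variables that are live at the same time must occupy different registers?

i, k, h, f are mutually in conflict, so at least 4 registers are needed.
4 registers suffice: register 1 → {d, m, f, l}; register 2 → {b, k}; register 3 → {h}; register 4 → {i, c}. No two conflicting variables share a register.

4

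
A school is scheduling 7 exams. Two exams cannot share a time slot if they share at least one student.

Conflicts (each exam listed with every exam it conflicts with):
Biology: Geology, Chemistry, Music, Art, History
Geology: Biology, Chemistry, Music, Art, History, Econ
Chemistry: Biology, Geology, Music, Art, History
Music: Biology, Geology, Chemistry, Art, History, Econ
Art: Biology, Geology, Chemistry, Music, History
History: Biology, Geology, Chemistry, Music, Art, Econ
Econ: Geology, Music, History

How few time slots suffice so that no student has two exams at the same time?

6

Biology, Geology, Chemistry, Music, Art, History all conflict with each other, so at least 6 time slots are needed.
6 time slots suffice: Biology=6, Geology=2, Chemistry=4, Music=3, Art=5, History=1, Econ=4. Each listed conflict is separated.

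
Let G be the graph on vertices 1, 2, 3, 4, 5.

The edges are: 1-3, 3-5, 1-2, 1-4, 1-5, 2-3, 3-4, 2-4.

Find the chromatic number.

4

1, 2, 3, 4 form a clique, so at least 4 colors are needed.
4 colors suffice: color a → {1}; color b → {3}; color c → {4, 5}; color d → {2}. Every edge joins two different colors.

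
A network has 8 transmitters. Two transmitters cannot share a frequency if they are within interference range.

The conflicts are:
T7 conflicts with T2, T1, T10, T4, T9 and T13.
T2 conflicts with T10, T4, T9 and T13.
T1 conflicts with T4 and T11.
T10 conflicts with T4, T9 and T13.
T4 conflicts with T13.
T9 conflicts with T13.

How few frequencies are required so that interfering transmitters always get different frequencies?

5

T7, T2, T10, T4, T13 are mutually in conflict, so at least 5 frequencies are needed.
5 frequencies suffice: frequency 1 → {T7, T11}; frequency 2 → {T1, T10}; frequency 3 → {T4, T9}; frequency 4 → {T13}; frequency 5 → {T2}. Every pair that conflicts lands in different frequencies.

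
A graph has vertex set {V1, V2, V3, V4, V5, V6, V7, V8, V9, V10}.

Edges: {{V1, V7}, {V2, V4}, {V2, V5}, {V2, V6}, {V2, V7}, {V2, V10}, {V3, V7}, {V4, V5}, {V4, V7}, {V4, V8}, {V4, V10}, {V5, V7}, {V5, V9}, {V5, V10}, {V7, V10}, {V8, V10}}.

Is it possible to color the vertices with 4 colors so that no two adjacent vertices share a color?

No

V2, V4, V5, V7, V10 are pairwise adjacent (a clique of size 5), so at least 5 colors are needed.
So 4 colors are not enough.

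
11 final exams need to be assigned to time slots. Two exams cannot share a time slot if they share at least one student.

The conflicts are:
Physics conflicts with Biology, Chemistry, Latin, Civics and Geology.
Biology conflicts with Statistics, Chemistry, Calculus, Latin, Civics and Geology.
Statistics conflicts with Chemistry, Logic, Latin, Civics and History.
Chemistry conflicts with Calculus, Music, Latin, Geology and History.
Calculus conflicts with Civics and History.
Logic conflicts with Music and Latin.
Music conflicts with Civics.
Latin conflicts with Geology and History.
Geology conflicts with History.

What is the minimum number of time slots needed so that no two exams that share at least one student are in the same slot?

Physics, Biology, Chemistry, Latin, Geology all conflict with each other, so at least 5 time slots are needed.
A valid assignment using 5 time slots: Physics=5, Biology=3, Statistics=4, Chemistry=1, Calculus=2, Logic=1, Music=2, Latin=2, Civics=1, Geology=4, History=3. Each listed conflict is separated.

5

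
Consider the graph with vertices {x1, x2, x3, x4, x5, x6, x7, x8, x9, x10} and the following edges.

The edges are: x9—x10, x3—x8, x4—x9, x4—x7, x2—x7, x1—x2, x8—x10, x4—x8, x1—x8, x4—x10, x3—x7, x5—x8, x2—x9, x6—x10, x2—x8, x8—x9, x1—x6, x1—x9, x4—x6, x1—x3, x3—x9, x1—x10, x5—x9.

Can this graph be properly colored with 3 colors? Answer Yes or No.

No

x1, x3, x8, x9 form a clique, so at least 4 colors are needed.
So 3 colors are not enough.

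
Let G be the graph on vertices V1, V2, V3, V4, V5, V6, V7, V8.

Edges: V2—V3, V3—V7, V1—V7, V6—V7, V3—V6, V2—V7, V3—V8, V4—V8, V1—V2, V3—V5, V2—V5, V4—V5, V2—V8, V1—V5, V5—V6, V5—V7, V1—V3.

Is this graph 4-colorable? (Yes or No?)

V1, V2, V3, V5, V7 are pairwise adjacent (a clique of size 5), so at least 5 colors are needed.
So 4 colors are not enough.

No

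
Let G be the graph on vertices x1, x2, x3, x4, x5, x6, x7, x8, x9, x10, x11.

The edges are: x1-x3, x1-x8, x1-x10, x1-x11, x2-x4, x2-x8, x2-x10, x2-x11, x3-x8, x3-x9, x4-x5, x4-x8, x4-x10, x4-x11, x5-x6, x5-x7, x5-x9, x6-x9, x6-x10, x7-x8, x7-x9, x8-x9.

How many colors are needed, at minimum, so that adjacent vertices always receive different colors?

3

x1, x3, x8 are pairwise adjacent, so at least 3 colors are needed.
3 colors suffice: color 1 → {x5, x8, x10, x11}; color 2 → {x1, x4, x9}; color 3 → {x2, x3, x6, x7}. Every edge joins two different colors.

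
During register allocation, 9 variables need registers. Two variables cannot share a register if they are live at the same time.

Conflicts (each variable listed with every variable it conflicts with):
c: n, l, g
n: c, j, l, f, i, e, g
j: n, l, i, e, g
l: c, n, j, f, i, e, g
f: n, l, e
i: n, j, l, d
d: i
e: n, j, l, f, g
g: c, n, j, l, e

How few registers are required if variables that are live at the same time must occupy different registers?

n, j, l, e, g pairwise conflict, so at least 5 registers are needed.
Using 5 registers: c=3, n=2, j=3, l=1, f=3, i=4, d=1, e=4, g=5. Each listed conflict is separated.

5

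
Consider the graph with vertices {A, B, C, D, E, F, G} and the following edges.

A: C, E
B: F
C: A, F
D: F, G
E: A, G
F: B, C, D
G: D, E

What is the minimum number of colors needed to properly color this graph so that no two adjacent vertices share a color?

2

D and F are adjacent, so at least 2 colors are needed.
2 colors suffice: color 1 → {A, F, G}; color 2 → {B, C, D, E}. Each edge has distinct colors on its endpoints.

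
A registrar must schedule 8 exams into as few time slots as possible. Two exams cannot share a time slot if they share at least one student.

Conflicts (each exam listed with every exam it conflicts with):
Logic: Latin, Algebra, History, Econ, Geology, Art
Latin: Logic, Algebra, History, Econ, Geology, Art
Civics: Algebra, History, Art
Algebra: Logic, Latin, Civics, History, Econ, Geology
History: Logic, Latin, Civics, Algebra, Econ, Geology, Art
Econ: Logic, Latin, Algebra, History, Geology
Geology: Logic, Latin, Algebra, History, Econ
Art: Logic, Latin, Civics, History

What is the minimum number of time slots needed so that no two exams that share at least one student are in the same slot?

Logic, Latin, Algebra, History, Econ, Geology pairwise conflict, so at least 6 time slots are needed.
6 time slots suffice: time slot 1 → {History}; time slot 2 → {Logic, Civics}; time slot 3 → {Latin}; time slot 4 → {Algebra, Art}; time slot 5 → {Econ}; time slot 6 → {Geology}. No two conflicting exams share a time slot.

6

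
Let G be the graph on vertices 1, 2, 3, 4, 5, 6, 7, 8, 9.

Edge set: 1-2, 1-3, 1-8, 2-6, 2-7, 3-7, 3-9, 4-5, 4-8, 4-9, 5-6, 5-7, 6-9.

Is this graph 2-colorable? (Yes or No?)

The cycle 3-7-2-6-9-3 has odd length 5, so it cannot be 2-colored; at least 3 colors are needed.
So 2 colors are not enough.

No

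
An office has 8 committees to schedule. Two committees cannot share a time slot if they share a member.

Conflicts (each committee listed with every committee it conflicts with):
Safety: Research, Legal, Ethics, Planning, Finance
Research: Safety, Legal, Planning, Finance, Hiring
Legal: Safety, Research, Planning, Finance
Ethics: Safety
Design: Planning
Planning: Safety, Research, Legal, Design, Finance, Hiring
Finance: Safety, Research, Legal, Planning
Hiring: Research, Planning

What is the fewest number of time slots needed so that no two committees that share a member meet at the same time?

Safety, Research, Legal, Planning, Finance all conflict with each other, so at least 5 time slots are needed.
5 time slots suffice: Safety=3, Research=2, Legal=5, Ethics=1, Design=2, Planning=1, Finance=4, Hiring=3. Each listed conflict is separated.

5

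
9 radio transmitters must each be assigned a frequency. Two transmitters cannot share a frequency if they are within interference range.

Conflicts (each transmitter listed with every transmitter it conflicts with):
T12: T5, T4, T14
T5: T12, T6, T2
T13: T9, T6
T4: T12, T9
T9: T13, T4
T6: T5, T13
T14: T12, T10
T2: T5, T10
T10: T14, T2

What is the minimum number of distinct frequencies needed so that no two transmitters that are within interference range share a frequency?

The cycle T12-T14-T10-T2-T5-T12 has odd length 5, so it cannot be 2-colored; at least 3 frequencies are needed.
3 frequencies suffice: T12=2, T5=1, T13=1, T4=1, T9=2, T6=2, T14=3, T2=2, T10=1. No two conflicting transmitters share a frequency.

3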